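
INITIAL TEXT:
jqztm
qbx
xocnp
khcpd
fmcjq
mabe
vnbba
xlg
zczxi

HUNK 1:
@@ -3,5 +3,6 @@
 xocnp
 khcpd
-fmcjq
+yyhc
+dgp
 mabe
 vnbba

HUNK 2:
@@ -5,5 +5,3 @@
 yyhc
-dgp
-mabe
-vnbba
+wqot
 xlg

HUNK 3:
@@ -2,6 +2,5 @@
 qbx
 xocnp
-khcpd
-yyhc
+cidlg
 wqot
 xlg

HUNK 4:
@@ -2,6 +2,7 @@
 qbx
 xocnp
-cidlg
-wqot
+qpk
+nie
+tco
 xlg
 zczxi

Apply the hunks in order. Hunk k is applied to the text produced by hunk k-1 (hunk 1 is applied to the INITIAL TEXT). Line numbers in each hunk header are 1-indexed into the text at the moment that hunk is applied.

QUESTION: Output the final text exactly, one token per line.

Hunk 1: at line 3 remove [fmcjq] add [yyhc,dgp] -> 10 lines: jqztm qbx xocnp khcpd yyhc dgp mabe vnbba xlg zczxi
Hunk 2: at line 5 remove [dgp,mabe,vnbba] add [wqot] -> 8 lines: jqztm qbx xocnp khcpd yyhc wqot xlg zczxi
Hunk 3: at line 2 remove [khcpd,yyhc] add [cidlg] -> 7 lines: jqztm qbx xocnp cidlg wqot xlg zczxi
Hunk 4: at line 2 remove [cidlg,wqot] add [qpk,nie,tco] -> 8 lines: jqztm qbx xocnp qpk nie tco xlg zczxi

Answer: jqztm
qbx
xocnp
qpk
nie
tco
xlg
zczxi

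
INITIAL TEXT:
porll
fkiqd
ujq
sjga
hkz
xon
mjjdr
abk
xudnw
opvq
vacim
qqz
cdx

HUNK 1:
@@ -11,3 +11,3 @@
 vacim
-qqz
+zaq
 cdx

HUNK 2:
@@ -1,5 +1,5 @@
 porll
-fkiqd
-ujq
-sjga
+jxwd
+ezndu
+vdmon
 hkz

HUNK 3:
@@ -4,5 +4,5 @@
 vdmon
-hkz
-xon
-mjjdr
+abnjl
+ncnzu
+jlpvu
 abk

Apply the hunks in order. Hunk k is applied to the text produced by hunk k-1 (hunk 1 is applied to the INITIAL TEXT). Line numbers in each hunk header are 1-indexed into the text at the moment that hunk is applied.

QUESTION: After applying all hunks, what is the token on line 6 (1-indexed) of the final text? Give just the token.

Answer: ncnzu

Derivation:
Hunk 1: at line 11 remove [qqz] add [zaq] -> 13 lines: porll fkiqd ujq sjga hkz xon mjjdr abk xudnw opvq vacim zaq cdx
Hunk 2: at line 1 remove [fkiqd,ujq,sjga] add [jxwd,ezndu,vdmon] -> 13 lines: porll jxwd ezndu vdmon hkz xon mjjdr abk xudnw opvq vacim zaq cdx
Hunk 3: at line 4 remove [hkz,xon,mjjdr] add [abnjl,ncnzu,jlpvu] -> 13 lines: porll jxwd ezndu vdmon abnjl ncnzu jlpvu abk xudnw opvq vacim zaq cdx
Final line 6: ncnzu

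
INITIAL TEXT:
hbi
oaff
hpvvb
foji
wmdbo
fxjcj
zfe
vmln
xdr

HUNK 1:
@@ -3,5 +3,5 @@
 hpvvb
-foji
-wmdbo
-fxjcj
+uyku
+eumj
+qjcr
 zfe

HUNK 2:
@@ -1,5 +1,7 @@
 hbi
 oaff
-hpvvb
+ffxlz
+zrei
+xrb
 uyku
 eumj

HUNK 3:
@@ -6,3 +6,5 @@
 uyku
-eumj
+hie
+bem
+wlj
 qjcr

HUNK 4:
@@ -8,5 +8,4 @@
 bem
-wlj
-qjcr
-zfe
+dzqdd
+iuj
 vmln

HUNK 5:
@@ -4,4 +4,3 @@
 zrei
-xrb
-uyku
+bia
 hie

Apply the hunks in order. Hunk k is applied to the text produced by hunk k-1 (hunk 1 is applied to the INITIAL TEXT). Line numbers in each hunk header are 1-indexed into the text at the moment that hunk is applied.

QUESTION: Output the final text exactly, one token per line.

Hunk 1: at line 3 remove [foji,wmdbo,fxjcj] add [uyku,eumj,qjcr] -> 9 lines: hbi oaff hpvvb uyku eumj qjcr zfe vmln xdr
Hunk 2: at line 1 remove [hpvvb] add [ffxlz,zrei,xrb] -> 11 lines: hbi oaff ffxlz zrei xrb uyku eumj qjcr zfe vmln xdr
Hunk 3: at line 6 remove [eumj] add [hie,bem,wlj] -> 13 lines: hbi oaff ffxlz zrei xrb uyku hie bem wlj qjcr zfe vmln xdr
Hunk 4: at line 8 remove [wlj,qjcr,zfe] add [dzqdd,iuj] -> 12 lines: hbi oaff ffxlz zrei xrb uyku hie bem dzqdd iuj vmln xdr
Hunk 5: at line 4 remove [xrb,uyku] add [bia] -> 11 lines: hbi oaff ffxlz zrei bia hie bem dzqdd iuj vmln xdr

Answer: hbi
oaff
ffxlz
zrei
bia
hie
bem
dzqdd
iuj
vmln
xdr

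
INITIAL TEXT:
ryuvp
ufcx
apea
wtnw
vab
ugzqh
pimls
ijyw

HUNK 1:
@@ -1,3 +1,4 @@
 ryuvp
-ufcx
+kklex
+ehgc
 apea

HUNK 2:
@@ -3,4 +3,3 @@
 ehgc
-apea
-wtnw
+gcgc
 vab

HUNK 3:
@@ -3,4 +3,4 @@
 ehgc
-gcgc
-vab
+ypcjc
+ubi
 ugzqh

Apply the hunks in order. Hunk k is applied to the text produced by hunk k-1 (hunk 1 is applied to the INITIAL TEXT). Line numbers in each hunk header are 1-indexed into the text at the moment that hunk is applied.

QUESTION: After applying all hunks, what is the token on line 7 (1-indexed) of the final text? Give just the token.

Hunk 1: at line 1 remove [ufcx] add [kklex,ehgc] -> 9 lines: ryuvp kklex ehgc apea wtnw vab ugzqh pimls ijyw
Hunk 2: at line 3 remove [apea,wtnw] add [gcgc] -> 8 lines: ryuvp kklex ehgc gcgc vab ugzqh pimls ijyw
Hunk 3: at line 3 remove [gcgc,vab] add [ypcjc,ubi] -> 8 lines: ryuvp kklex ehgc ypcjc ubi ugzqh pimls ijyw
Final line 7: pimls

Answer: pimls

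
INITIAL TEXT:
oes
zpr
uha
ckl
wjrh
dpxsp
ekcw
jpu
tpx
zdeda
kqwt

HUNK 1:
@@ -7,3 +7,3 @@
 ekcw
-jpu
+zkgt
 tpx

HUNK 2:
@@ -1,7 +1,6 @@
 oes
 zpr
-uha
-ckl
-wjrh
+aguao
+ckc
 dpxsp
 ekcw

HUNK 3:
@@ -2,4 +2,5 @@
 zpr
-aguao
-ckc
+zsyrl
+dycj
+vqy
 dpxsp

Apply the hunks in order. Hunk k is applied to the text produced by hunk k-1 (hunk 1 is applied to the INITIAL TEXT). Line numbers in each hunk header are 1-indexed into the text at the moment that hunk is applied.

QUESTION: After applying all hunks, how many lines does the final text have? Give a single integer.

Answer: 11

Derivation:
Hunk 1: at line 7 remove [jpu] add [zkgt] -> 11 lines: oes zpr uha ckl wjrh dpxsp ekcw zkgt tpx zdeda kqwt
Hunk 2: at line 1 remove [uha,ckl,wjrh] add [aguao,ckc] -> 10 lines: oes zpr aguao ckc dpxsp ekcw zkgt tpx zdeda kqwt
Hunk 3: at line 2 remove [aguao,ckc] add [zsyrl,dycj,vqy] -> 11 lines: oes zpr zsyrl dycj vqy dpxsp ekcw zkgt tpx zdeda kqwt
Final line count: 11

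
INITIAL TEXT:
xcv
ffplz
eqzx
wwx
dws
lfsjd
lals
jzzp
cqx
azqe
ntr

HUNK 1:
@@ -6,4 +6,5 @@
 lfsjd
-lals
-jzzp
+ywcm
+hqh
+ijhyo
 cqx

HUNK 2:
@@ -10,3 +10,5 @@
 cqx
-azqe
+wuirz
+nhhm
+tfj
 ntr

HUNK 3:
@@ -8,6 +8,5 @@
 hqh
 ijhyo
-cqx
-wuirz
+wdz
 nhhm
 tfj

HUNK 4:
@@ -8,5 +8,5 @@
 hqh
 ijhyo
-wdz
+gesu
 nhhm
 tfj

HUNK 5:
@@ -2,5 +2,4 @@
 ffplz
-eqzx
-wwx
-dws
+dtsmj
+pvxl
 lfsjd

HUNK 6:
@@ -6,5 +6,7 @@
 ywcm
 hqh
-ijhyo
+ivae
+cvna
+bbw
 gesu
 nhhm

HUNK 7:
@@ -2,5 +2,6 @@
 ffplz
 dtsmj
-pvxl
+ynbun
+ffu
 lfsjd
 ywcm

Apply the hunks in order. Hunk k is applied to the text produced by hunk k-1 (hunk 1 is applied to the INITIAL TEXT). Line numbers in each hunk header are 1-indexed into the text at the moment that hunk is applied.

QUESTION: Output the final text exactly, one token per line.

Hunk 1: at line 6 remove [lals,jzzp] add [ywcm,hqh,ijhyo] -> 12 lines: xcv ffplz eqzx wwx dws lfsjd ywcm hqh ijhyo cqx azqe ntr
Hunk 2: at line 10 remove [azqe] add [wuirz,nhhm,tfj] -> 14 lines: xcv ffplz eqzx wwx dws lfsjd ywcm hqh ijhyo cqx wuirz nhhm tfj ntr
Hunk 3: at line 8 remove [cqx,wuirz] add [wdz] -> 13 lines: xcv ffplz eqzx wwx dws lfsjd ywcm hqh ijhyo wdz nhhm tfj ntr
Hunk 4: at line 8 remove [wdz] add [gesu] -> 13 lines: xcv ffplz eqzx wwx dws lfsjd ywcm hqh ijhyo gesu nhhm tfj ntr
Hunk 5: at line 2 remove [eqzx,wwx,dws] add [dtsmj,pvxl] -> 12 lines: xcv ffplz dtsmj pvxl lfsjd ywcm hqh ijhyo gesu nhhm tfj ntr
Hunk 6: at line 6 remove [ijhyo] add [ivae,cvna,bbw] -> 14 lines: xcv ffplz dtsmj pvxl lfsjd ywcm hqh ivae cvna bbw gesu nhhm tfj ntr
Hunk 7: at line 2 remove [pvxl] add [ynbun,ffu] -> 15 lines: xcv ffplz dtsmj ynbun ffu lfsjd ywcm hqh ivae cvna bbw gesu nhhm tfj ntr

Answer: xcv
ffplz
dtsmj
ynbun
ffu
lfsjd
ywcm
hqh
ivae
cvna
bbw
gesu
nhhm
tfj
ntr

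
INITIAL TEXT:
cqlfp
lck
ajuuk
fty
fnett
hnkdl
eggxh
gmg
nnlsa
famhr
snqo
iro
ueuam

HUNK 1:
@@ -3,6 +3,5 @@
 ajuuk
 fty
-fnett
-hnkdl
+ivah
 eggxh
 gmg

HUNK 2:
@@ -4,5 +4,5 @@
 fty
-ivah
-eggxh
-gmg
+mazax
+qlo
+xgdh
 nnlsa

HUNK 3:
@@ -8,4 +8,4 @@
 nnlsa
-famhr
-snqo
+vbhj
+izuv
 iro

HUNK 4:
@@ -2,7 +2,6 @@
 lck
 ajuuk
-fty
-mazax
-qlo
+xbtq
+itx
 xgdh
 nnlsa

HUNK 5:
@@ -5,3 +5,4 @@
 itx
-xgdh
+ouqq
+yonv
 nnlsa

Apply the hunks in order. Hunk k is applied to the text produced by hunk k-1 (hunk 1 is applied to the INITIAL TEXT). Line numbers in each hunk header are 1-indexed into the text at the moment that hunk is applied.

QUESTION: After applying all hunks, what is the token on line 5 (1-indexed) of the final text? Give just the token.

Hunk 1: at line 3 remove [fnett,hnkdl] add [ivah] -> 12 lines: cqlfp lck ajuuk fty ivah eggxh gmg nnlsa famhr snqo iro ueuam
Hunk 2: at line 4 remove [ivah,eggxh,gmg] add [mazax,qlo,xgdh] -> 12 lines: cqlfp lck ajuuk fty mazax qlo xgdh nnlsa famhr snqo iro ueuam
Hunk 3: at line 8 remove [famhr,snqo] add [vbhj,izuv] -> 12 lines: cqlfp lck ajuuk fty mazax qlo xgdh nnlsa vbhj izuv iro ueuam
Hunk 4: at line 2 remove [fty,mazax,qlo] add [xbtq,itx] -> 11 lines: cqlfp lck ajuuk xbtq itx xgdh nnlsa vbhj izuv iro ueuam
Hunk 5: at line 5 remove [xgdh] add [ouqq,yonv] -> 12 lines: cqlfp lck ajuuk xbtq itx ouqq yonv nnlsa vbhj izuv iro ueuam
Final line 5: itx

Answer: itx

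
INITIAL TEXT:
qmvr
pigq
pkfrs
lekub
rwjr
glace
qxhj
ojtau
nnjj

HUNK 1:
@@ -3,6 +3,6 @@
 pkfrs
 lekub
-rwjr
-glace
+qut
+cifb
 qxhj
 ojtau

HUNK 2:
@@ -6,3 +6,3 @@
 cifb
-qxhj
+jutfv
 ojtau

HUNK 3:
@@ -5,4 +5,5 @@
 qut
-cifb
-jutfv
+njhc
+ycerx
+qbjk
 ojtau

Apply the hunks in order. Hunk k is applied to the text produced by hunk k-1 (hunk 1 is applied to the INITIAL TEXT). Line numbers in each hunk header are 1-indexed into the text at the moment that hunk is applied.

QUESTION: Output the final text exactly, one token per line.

Hunk 1: at line 3 remove [rwjr,glace] add [qut,cifb] -> 9 lines: qmvr pigq pkfrs lekub qut cifb qxhj ojtau nnjj
Hunk 2: at line 6 remove [qxhj] add [jutfv] -> 9 lines: qmvr pigq pkfrs lekub qut cifb jutfv ojtau nnjj
Hunk 3: at line 5 remove [cifb,jutfv] add [njhc,ycerx,qbjk] -> 10 lines: qmvr pigq pkfrs lekub qut njhc ycerx qbjk ojtau nnjj

Answer: qmvr
pigq
pkfrs
lekub
qut
njhc
ycerx
qbjk
ojtau
nnjj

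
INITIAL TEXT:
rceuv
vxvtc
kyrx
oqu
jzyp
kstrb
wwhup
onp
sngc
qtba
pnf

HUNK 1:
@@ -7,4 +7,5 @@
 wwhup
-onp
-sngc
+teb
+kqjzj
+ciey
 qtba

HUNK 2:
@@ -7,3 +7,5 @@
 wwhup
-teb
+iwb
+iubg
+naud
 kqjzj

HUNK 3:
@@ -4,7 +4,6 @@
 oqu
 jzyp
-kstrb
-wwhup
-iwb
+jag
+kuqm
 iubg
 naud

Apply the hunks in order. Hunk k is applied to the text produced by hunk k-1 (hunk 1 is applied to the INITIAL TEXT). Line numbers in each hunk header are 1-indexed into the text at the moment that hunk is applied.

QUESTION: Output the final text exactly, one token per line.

Hunk 1: at line 7 remove [onp,sngc] add [teb,kqjzj,ciey] -> 12 lines: rceuv vxvtc kyrx oqu jzyp kstrb wwhup teb kqjzj ciey qtba pnf
Hunk 2: at line 7 remove [teb] add [iwb,iubg,naud] -> 14 lines: rceuv vxvtc kyrx oqu jzyp kstrb wwhup iwb iubg naud kqjzj ciey qtba pnf
Hunk 3: at line 4 remove [kstrb,wwhup,iwb] add [jag,kuqm] -> 13 lines: rceuv vxvtc kyrx oqu jzyp jag kuqm iubg naud kqjzj ciey qtba pnf

Answer: rceuv
vxvtc
kyrx
oqu
jzyp
jag
kuqm
iubg
naud
kqjzj
ciey
qtba
pnf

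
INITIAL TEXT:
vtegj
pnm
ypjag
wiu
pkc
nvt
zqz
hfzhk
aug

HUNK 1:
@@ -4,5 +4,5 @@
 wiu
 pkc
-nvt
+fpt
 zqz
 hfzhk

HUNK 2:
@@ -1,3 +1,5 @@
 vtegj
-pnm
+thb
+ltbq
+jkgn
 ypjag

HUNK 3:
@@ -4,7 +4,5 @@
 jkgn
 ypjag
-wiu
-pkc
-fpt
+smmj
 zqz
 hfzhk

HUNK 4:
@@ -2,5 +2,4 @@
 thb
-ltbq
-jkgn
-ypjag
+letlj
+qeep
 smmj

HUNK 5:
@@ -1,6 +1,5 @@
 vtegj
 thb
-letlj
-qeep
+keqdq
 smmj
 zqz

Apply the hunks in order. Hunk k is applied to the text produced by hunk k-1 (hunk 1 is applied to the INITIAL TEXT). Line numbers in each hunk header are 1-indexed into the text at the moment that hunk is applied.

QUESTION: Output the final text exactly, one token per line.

Answer: vtegj
thb
keqdq
smmj
zqz
hfzhk
aug

Derivation:
Hunk 1: at line 4 remove [nvt] add [fpt] -> 9 lines: vtegj pnm ypjag wiu pkc fpt zqz hfzhk aug
Hunk 2: at line 1 remove [pnm] add [thb,ltbq,jkgn] -> 11 lines: vtegj thb ltbq jkgn ypjag wiu pkc fpt zqz hfzhk aug
Hunk 3: at line 4 remove [wiu,pkc,fpt] add [smmj] -> 9 lines: vtegj thb ltbq jkgn ypjag smmj zqz hfzhk aug
Hunk 4: at line 2 remove [ltbq,jkgn,ypjag] add [letlj,qeep] -> 8 lines: vtegj thb letlj qeep smmj zqz hfzhk aug
Hunk 5: at line 1 remove [letlj,qeep] add [keqdq] -> 7 lines: vtegj thb keqdq smmj zqz hfzhk aug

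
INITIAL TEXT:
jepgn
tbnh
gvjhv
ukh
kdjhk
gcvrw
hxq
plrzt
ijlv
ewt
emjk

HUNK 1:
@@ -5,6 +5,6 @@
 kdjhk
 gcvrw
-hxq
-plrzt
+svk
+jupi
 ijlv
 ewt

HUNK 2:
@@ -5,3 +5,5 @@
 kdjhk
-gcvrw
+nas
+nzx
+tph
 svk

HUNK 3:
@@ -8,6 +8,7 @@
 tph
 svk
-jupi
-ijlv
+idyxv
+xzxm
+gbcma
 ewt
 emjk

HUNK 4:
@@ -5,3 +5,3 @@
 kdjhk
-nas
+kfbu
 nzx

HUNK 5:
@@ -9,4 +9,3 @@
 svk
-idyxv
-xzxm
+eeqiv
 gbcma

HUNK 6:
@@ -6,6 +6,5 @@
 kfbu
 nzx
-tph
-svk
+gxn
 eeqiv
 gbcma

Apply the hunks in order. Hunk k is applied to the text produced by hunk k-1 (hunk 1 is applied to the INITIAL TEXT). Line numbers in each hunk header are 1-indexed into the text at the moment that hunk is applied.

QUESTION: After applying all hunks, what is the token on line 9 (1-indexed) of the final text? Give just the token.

Answer: eeqiv

Derivation:
Hunk 1: at line 5 remove [hxq,plrzt] add [svk,jupi] -> 11 lines: jepgn tbnh gvjhv ukh kdjhk gcvrw svk jupi ijlv ewt emjk
Hunk 2: at line 5 remove [gcvrw] add [nas,nzx,tph] -> 13 lines: jepgn tbnh gvjhv ukh kdjhk nas nzx tph svk jupi ijlv ewt emjk
Hunk 3: at line 8 remove [jupi,ijlv] add [idyxv,xzxm,gbcma] -> 14 lines: jepgn tbnh gvjhv ukh kdjhk nas nzx tph svk idyxv xzxm gbcma ewt emjk
Hunk 4: at line 5 remove [nas] add [kfbu] -> 14 lines: jepgn tbnh gvjhv ukh kdjhk kfbu nzx tph svk idyxv xzxm gbcma ewt emjk
Hunk 5: at line 9 remove [idyxv,xzxm] add [eeqiv] -> 13 lines: jepgn tbnh gvjhv ukh kdjhk kfbu nzx tph svk eeqiv gbcma ewt emjk
Hunk 6: at line 6 remove [tph,svk] add [gxn] -> 12 lines: jepgn tbnh gvjhv ukh kdjhk kfbu nzx gxn eeqiv gbcma ewt emjk
Final line 9: eeqiv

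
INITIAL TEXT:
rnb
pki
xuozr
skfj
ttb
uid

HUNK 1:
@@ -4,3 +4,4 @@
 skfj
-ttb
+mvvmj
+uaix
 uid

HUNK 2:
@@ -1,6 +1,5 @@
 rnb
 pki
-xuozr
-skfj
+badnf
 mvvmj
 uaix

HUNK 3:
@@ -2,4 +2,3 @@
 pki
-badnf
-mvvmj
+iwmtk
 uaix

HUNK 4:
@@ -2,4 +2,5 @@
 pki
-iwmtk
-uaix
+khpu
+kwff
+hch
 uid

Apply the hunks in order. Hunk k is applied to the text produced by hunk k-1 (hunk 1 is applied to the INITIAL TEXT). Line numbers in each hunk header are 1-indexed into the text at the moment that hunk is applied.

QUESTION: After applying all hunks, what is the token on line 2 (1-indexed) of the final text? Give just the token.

Answer: pki

Derivation:
Hunk 1: at line 4 remove [ttb] add [mvvmj,uaix] -> 7 lines: rnb pki xuozr skfj mvvmj uaix uid
Hunk 2: at line 1 remove [xuozr,skfj] add [badnf] -> 6 lines: rnb pki badnf mvvmj uaix uid
Hunk 3: at line 2 remove [badnf,mvvmj] add [iwmtk] -> 5 lines: rnb pki iwmtk uaix uid
Hunk 4: at line 2 remove [iwmtk,uaix] add [khpu,kwff,hch] -> 6 lines: rnb pki khpu kwff hch uid
Final line 2: pki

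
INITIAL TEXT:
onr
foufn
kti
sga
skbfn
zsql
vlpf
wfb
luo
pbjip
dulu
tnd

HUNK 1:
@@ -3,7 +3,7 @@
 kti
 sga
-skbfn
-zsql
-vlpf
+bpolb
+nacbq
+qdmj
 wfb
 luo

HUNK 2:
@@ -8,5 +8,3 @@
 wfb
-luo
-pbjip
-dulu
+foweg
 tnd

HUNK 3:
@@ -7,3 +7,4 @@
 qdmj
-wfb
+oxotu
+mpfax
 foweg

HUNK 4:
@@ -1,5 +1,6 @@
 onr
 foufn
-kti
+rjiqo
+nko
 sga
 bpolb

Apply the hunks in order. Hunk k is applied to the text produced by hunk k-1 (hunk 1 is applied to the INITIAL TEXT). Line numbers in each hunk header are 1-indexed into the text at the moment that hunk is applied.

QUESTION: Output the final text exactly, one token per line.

Hunk 1: at line 3 remove [skbfn,zsql,vlpf] add [bpolb,nacbq,qdmj] -> 12 lines: onr foufn kti sga bpolb nacbq qdmj wfb luo pbjip dulu tnd
Hunk 2: at line 8 remove [luo,pbjip,dulu] add [foweg] -> 10 lines: onr foufn kti sga bpolb nacbq qdmj wfb foweg tnd
Hunk 3: at line 7 remove [wfb] add [oxotu,mpfax] -> 11 lines: onr foufn kti sga bpolb nacbq qdmj oxotu mpfax foweg tnd
Hunk 4: at line 1 remove [kti] add [rjiqo,nko] -> 12 lines: onr foufn rjiqo nko sga bpolb nacbq qdmj oxotu mpfax foweg tnd

Answer: onr
foufn
rjiqo
nko
sga
bpolb
nacbq
qdmj
oxotu
mpfax
foweg
tnd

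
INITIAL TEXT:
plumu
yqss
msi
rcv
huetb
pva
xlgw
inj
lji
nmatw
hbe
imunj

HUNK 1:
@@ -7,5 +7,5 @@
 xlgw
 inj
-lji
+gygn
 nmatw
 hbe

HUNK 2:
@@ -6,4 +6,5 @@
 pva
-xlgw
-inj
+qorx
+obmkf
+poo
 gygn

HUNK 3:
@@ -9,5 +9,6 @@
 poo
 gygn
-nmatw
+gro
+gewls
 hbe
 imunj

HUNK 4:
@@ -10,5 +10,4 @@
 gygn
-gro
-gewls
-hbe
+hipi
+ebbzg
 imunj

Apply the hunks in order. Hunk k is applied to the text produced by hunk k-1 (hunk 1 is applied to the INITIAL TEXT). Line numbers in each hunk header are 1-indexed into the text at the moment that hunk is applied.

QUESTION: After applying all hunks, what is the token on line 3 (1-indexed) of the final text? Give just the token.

Answer: msi

Derivation:
Hunk 1: at line 7 remove [lji] add [gygn] -> 12 lines: plumu yqss msi rcv huetb pva xlgw inj gygn nmatw hbe imunj
Hunk 2: at line 6 remove [xlgw,inj] add [qorx,obmkf,poo] -> 13 lines: plumu yqss msi rcv huetb pva qorx obmkf poo gygn nmatw hbe imunj
Hunk 3: at line 9 remove [nmatw] add [gro,gewls] -> 14 lines: plumu yqss msi rcv huetb pva qorx obmkf poo gygn gro gewls hbe imunj
Hunk 4: at line 10 remove [gro,gewls,hbe] add [hipi,ebbzg] -> 13 lines: plumu yqss msi rcv huetb pva qorx obmkf poo gygn hipi ebbzg imunj
Final line 3: msi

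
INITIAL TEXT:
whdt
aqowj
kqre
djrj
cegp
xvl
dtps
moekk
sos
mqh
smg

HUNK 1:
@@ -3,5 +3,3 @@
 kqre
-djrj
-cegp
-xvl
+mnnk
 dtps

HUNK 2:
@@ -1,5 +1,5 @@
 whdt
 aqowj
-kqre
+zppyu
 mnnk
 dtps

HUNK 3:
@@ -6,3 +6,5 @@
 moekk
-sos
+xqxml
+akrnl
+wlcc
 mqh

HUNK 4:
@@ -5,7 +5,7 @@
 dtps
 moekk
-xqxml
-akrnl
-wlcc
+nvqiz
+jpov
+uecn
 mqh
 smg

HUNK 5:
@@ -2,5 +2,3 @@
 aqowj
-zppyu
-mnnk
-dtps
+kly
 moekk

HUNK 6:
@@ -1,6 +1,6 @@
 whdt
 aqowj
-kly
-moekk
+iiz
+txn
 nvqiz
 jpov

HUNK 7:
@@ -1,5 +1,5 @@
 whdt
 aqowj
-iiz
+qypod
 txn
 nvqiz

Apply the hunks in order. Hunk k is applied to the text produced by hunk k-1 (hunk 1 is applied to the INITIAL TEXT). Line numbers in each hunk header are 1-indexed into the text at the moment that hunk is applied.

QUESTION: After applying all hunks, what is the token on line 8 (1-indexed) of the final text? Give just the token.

Hunk 1: at line 3 remove [djrj,cegp,xvl] add [mnnk] -> 9 lines: whdt aqowj kqre mnnk dtps moekk sos mqh smg
Hunk 2: at line 1 remove [kqre] add [zppyu] -> 9 lines: whdt aqowj zppyu mnnk dtps moekk sos mqh smg
Hunk 3: at line 6 remove [sos] add [xqxml,akrnl,wlcc] -> 11 lines: whdt aqowj zppyu mnnk dtps moekk xqxml akrnl wlcc mqh smg
Hunk 4: at line 5 remove [xqxml,akrnl,wlcc] add [nvqiz,jpov,uecn] -> 11 lines: whdt aqowj zppyu mnnk dtps moekk nvqiz jpov uecn mqh smg
Hunk 5: at line 2 remove [zppyu,mnnk,dtps] add [kly] -> 9 lines: whdt aqowj kly moekk nvqiz jpov uecn mqh smg
Hunk 6: at line 1 remove [kly,moekk] add [iiz,txn] -> 9 lines: whdt aqowj iiz txn nvqiz jpov uecn mqh smg
Hunk 7: at line 1 remove [iiz] add [qypod] -> 9 lines: whdt aqowj qypod txn nvqiz jpov uecn mqh smg
Final line 8: mqh

Answer: mqh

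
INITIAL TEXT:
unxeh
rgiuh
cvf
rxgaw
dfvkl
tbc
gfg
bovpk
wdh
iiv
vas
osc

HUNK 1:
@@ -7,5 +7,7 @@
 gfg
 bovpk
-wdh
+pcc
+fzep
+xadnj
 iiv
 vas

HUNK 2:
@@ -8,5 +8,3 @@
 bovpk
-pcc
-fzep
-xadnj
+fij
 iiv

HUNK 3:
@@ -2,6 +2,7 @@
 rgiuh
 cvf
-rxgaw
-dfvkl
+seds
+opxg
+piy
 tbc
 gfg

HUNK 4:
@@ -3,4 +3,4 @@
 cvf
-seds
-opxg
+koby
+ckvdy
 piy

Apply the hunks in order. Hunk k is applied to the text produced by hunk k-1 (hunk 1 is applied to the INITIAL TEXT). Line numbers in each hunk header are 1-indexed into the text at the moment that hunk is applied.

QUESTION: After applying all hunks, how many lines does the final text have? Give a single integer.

Answer: 13

Derivation:
Hunk 1: at line 7 remove [wdh] add [pcc,fzep,xadnj] -> 14 lines: unxeh rgiuh cvf rxgaw dfvkl tbc gfg bovpk pcc fzep xadnj iiv vas osc
Hunk 2: at line 8 remove [pcc,fzep,xadnj] add [fij] -> 12 lines: unxeh rgiuh cvf rxgaw dfvkl tbc gfg bovpk fij iiv vas osc
Hunk 3: at line 2 remove [rxgaw,dfvkl] add [seds,opxg,piy] -> 13 lines: unxeh rgiuh cvf seds opxg piy tbc gfg bovpk fij iiv vas osc
Hunk 4: at line 3 remove [seds,opxg] add [koby,ckvdy] -> 13 lines: unxeh rgiuh cvf koby ckvdy piy tbc gfg bovpk fij iiv vas osc
Final line count: 13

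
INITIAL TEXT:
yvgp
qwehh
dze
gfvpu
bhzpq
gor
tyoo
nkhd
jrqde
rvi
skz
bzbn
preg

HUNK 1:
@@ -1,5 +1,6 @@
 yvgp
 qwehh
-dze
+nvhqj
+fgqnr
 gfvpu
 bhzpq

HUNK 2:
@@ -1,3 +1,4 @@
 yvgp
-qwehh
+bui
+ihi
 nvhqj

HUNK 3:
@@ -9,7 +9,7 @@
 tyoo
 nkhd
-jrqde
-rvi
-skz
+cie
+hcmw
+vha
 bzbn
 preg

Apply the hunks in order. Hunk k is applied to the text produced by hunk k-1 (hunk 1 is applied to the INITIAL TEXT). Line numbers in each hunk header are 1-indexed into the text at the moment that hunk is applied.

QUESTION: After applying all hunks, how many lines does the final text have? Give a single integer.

Answer: 15

Derivation:
Hunk 1: at line 1 remove [dze] add [nvhqj,fgqnr] -> 14 lines: yvgp qwehh nvhqj fgqnr gfvpu bhzpq gor tyoo nkhd jrqde rvi skz bzbn preg
Hunk 2: at line 1 remove [qwehh] add [bui,ihi] -> 15 lines: yvgp bui ihi nvhqj fgqnr gfvpu bhzpq gor tyoo nkhd jrqde rvi skz bzbn preg
Hunk 3: at line 9 remove [jrqde,rvi,skz] add [cie,hcmw,vha] -> 15 lines: yvgp bui ihi nvhqj fgqnr gfvpu bhzpq gor tyoo nkhd cie hcmw vha bzbn preg
Final line count: 15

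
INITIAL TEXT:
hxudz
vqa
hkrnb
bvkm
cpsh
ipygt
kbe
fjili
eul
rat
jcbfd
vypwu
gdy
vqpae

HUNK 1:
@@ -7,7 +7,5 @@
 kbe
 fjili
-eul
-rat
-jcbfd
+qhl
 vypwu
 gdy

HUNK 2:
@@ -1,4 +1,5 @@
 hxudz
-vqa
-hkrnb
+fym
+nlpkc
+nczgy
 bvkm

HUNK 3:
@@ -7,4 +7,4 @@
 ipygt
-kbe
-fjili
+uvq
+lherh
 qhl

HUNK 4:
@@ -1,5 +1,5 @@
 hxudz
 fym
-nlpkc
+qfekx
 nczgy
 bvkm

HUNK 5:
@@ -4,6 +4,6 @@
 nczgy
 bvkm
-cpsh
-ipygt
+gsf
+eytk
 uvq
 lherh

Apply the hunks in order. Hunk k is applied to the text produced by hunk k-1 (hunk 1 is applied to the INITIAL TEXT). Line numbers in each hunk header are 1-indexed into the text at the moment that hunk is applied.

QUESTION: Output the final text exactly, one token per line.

Hunk 1: at line 7 remove [eul,rat,jcbfd] add [qhl] -> 12 lines: hxudz vqa hkrnb bvkm cpsh ipygt kbe fjili qhl vypwu gdy vqpae
Hunk 2: at line 1 remove [vqa,hkrnb] add [fym,nlpkc,nczgy] -> 13 lines: hxudz fym nlpkc nczgy bvkm cpsh ipygt kbe fjili qhl vypwu gdy vqpae
Hunk 3: at line 7 remove [kbe,fjili] add [uvq,lherh] -> 13 lines: hxudz fym nlpkc nczgy bvkm cpsh ipygt uvq lherh qhl vypwu gdy vqpae
Hunk 4: at line 1 remove [nlpkc] add [qfekx] -> 13 lines: hxudz fym qfekx nczgy bvkm cpsh ipygt uvq lherh qhl vypwu gdy vqpae
Hunk 5: at line 4 remove [cpsh,ipygt] add [gsf,eytk] -> 13 lines: hxudz fym qfekx nczgy bvkm gsf eytk uvq lherh qhl vypwu gdy vqpae

Answer: hxudz
fym
qfekx
nczgy
bvkm
gsf
eytk
uvq
lherh
qhl
vypwu
gdy
vqpae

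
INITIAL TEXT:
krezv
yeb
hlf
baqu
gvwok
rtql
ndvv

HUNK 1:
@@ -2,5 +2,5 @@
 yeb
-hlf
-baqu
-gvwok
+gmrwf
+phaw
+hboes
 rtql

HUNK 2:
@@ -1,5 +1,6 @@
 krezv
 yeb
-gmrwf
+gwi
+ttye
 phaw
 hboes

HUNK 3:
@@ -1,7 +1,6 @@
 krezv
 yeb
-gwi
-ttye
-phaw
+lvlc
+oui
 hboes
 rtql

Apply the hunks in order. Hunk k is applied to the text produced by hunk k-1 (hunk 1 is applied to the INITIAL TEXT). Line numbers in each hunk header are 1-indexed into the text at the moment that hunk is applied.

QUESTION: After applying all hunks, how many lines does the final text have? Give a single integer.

Hunk 1: at line 2 remove [hlf,baqu,gvwok] add [gmrwf,phaw,hboes] -> 7 lines: krezv yeb gmrwf phaw hboes rtql ndvv
Hunk 2: at line 1 remove [gmrwf] add [gwi,ttye] -> 8 lines: krezv yeb gwi ttye phaw hboes rtql ndvv
Hunk 3: at line 1 remove [gwi,ttye,phaw] add [lvlc,oui] -> 7 lines: krezv yeb lvlc oui hboes rtql ndvv
Final line count: 7

Answer: 7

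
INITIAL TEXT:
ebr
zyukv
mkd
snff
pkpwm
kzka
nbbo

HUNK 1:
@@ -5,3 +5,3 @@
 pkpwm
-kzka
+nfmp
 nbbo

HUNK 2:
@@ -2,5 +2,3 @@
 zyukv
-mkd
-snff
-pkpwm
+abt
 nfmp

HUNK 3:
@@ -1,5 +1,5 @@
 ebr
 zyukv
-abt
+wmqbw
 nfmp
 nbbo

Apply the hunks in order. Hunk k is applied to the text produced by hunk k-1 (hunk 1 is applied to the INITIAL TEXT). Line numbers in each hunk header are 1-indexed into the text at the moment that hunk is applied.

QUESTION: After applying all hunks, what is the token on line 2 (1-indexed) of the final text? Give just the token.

Answer: zyukv

Derivation:
Hunk 1: at line 5 remove [kzka] add [nfmp] -> 7 lines: ebr zyukv mkd snff pkpwm nfmp nbbo
Hunk 2: at line 2 remove [mkd,snff,pkpwm] add [abt] -> 5 lines: ebr zyukv abt nfmp nbbo
Hunk 3: at line 1 remove [abt] add [wmqbw] -> 5 lines: ebr zyukv wmqbw nfmp nbbo
Final line 2: zyukv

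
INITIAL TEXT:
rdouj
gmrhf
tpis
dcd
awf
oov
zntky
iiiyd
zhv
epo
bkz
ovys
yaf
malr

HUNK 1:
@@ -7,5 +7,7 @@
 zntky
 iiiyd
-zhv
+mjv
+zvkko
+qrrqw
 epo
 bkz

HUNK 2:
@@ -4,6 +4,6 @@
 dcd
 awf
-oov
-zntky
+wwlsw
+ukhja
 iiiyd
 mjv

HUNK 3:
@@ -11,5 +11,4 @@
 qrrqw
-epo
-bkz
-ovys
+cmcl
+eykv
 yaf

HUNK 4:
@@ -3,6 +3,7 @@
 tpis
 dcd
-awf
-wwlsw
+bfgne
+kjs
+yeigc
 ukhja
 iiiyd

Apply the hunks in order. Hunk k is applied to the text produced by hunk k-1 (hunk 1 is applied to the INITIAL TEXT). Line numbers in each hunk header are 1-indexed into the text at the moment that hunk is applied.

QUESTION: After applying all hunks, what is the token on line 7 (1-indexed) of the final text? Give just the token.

Answer: yeigc

Derivation:
Hunk 1: at line 7 remove [zhv] add [mjv,zvkko,qrrqw] -> 16 lines: rdouj gmrhf tpis dcd awf oov zntky iiiyd mjv zvkko qrrqw epo bkz ovys yaf malr
Hunk 2: at line 4 remove [oov,zntky] add [wwlsw,ukhja] -> 16 lines: rdouj gmrhf tpis dcd awf wwlsw ukhja iiiyd mjv zvkko qrrqw epo bkz ovys yaf malr
Hunk 3: at line 11 remove [epo,bkz,ovys] add [cmcl,eykv] -> 15 lines: rdouj gmrhf tpis dcd awf wwlsw ukhja iiiyd mjv zvkko qrrqw cmcl eykv yaf malr
Hunk 4: at line 3 remove [awf,wwlsw] add [bfgne,kjs,yeigc] -> 16 lines: rdouj gmrhf tpis dcd bfgne kjs yeigc ukhja iiiyd mjv zvkko qrrqw cmcl eykv yaf malr
Final line 7: yeigc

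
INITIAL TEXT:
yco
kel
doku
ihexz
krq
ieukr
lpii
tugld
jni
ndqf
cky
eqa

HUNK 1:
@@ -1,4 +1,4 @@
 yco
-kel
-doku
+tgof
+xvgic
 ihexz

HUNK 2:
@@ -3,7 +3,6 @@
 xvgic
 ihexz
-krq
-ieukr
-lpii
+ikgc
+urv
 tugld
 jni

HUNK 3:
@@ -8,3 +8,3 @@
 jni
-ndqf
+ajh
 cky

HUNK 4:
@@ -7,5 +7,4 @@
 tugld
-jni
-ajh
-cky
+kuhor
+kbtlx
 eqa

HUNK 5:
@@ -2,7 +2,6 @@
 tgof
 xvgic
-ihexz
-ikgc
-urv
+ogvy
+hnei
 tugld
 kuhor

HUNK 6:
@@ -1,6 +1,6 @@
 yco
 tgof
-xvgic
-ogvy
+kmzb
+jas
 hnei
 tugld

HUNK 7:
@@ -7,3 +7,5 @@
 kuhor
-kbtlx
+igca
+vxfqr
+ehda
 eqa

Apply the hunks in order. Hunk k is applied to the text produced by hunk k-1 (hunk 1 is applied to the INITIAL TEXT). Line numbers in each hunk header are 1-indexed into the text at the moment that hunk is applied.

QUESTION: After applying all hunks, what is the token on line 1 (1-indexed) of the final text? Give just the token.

Hunk 1: at line 1 remove [kel,doku] add [tgof,xvgic] -> 12 lines: yco tgof xvgic ihexz krq ieukr lpii tugld jni ndqf cky eqa
Hunk 2: at line 3 remove [krq,ieukr,lpii] add [ikgc,urv] -> 11 lines: yco tgof xvgic ihexz ikgc urv tugld jni ndqf cky eqa
Hunk 3: at line 8 remove [ndqf] add [ajh] -> 11 lines: yco tgof xvgic ihexz ikgc urv tugld jni ajh cky eqa
Hunk 4: at line 7 remove [jni,ajh,cky] add [kuhor,kbtlx] -> 10 lines: yco tgof xvgic ihexz ikgc urv tugld kuhor kbtlx eqa
Hunk 5: at line 2 remove [ihexz,ikgc,urv] add [ogvy,hnei] -> 9 lines: yco tgof xvgic ogvy hnei tugld kuhor kbtlx eqa
Hunk 6: at line 1 remove [xvgic,ogvy] add [kmzb,jas] -> 9 lines: yco tgof kmzb jas hnei tugld kuhor kbtlx eqa
Hunk 7: at line 7 remove [kbtlx] add [igca,vxfqr,ehda] -> 11 lines: yco tgof kmzb jas hnei tugld kuhor igca vxfqr ehda eqa
Final line 1: yco

Answer: yco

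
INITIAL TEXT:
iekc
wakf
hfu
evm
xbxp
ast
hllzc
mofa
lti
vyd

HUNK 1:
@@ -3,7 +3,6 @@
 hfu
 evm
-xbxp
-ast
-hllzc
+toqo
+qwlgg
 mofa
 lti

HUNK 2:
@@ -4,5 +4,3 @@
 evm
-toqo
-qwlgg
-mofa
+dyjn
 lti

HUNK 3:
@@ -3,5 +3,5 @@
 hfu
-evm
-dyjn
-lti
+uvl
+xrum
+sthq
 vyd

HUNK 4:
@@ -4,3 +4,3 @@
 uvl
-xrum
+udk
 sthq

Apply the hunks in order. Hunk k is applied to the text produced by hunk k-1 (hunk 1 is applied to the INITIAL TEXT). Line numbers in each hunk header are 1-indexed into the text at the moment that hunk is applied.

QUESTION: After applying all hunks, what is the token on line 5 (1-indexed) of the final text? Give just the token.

Answer: udk

Derivation:
Hunk 1: at line 3 remove [xbxp,ast,hllzc] add [toqo,qwlgg] -> 9 lines: iekc wakf hfu evm toqo qwlgg mofa lti vyd
Hunk 2: at line 4 remove [toqo,qwlgg,mofa] add [dyjn] -> 7 lines: iekc wakf hfu evm dyjn lti vyd
Hunk 3: at line 3 remove [evm,dyjn,lti] add [uvl,xrum,sthq] -> 7 lines: iekc wakf hfu uvl xrum sthq vyd
Hunk 4: at line 4 remove [xrum] add [udk] -> 7 lines: iekc wakf hfu uvl udk sthq vyd
Final line 5: udk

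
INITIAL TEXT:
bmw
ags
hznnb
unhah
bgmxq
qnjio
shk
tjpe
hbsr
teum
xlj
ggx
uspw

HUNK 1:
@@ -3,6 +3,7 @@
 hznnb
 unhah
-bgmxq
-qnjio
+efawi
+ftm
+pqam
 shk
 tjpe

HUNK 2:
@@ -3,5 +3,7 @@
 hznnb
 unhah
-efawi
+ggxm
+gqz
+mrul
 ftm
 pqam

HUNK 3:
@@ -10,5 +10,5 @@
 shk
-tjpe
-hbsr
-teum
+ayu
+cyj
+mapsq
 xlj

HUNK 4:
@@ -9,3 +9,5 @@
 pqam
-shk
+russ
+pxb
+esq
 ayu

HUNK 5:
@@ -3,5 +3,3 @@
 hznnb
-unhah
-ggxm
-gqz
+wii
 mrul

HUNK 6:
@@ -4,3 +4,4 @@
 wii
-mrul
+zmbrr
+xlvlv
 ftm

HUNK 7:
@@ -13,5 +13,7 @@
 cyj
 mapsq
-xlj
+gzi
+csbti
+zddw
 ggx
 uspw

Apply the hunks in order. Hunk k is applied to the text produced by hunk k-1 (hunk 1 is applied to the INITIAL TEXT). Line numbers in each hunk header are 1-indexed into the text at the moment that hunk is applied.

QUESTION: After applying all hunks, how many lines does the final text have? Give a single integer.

Answer: 19

Derivation:
Hunk 1: at line 3 remove [bgmxq,qnjio] add [efawi,ftm,pqam] -> 14 lines: bmw ags hznnb unhah efawi ftm pqam shk tjpe hbsr teum xlj ggx uspw
Hunk 2: at line 3 remove [efawi] add [ggxm,gqz,mrul] -> 16 lines: bmw ags hznnb unhah ggxm gqz mrul ftm pqam shk tjpe hbsr teum xlj ggx uspw
Hunk 3: at line 10 remove [tjpe,hbsr,teum] add [ayu,cyj,mapsq] -> 16 lines: bmw ags hznnb unhah ggxm gqz mrul ftm pqam shk ayu cyj mapsq xlj ggx uspw
Hunk 4: at line 9 remove [shk] add [russ,pxb,esq] -> 18 lines: bmw ags hznnb unhah ggxm gqz mrul ftm pqam russ pxb esq ayu cyj mapsq xlj ggx uspw
Hunk 5: at line 3 remove [unhah,ggxm,gqz] add [wii] -> 16 lines: bmw ags hznnb wii mrul ftm pqam russ pxb esq ayu cyj mapsq xlj ggx uspw
Hunk 6: at line 4 remove [mrul] add [zmbrr,xlvlv] -> 17 lines: bmw ags hznnb wii zmbrr xlvlv ftm pqam russ pxb esq ayu cyj mapsq xlj ggx uspw
Hunk 7: at line 13 remove [xlj] add [gzi,csbti,zddw] -> 19 lines: bmw ags hznnb wii zmbrr xlvlv ftm pqam russ pxb esq ayu cyj mapsq gzi csbti zddw ggx uspw
Final line count: 19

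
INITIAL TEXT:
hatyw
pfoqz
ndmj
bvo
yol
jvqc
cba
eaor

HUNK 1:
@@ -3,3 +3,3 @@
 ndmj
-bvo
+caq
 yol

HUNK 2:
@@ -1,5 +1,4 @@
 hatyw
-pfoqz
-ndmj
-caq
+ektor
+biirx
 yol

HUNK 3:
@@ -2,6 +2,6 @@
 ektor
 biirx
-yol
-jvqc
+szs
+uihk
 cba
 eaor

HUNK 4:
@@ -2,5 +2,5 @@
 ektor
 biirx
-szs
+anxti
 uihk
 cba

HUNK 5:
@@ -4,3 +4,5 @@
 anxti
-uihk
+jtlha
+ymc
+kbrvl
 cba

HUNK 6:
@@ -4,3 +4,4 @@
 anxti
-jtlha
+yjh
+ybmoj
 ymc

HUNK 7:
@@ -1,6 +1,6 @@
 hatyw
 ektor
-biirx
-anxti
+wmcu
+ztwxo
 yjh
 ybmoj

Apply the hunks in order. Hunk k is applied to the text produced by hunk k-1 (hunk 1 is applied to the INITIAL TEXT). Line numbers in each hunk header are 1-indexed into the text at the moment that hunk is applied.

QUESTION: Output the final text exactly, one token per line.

Hunk 1: at line 3 remove [bvo] add [caq] -> 8 lines: hatyw pfoqz ndmj caq yol jvqc cba eaor
Hunk 2: at line 1 remove [pfoqz,ndmj,caq] add [ektor,biirx] -> 7 lines: hatyw ektor biirx yol jvqc cba eaor
Hunk 3: at line 2 remove [yol,jvqc] add [szs,uihk] -> 7 lines: hatyw ektor biirx szs uihk cba eaor
Hunk 4: at line 2 remove [szs] add [anxti] -> 7 lines: hatyw ektor biirx anxti uihk cba eaor
Hunk 5: at line 4 remove [uihk] add [jtlha,ymc,kbrvl] -> 9 lines: hatyw ektor biirx anxti jtlha ymc kbrvl cba eaor
Hunk 6: at line 4 remove [jtlha] add [yjh,ybmoj] -> 10 lines: hatyw ektor biirx anxti yjh ybmoj ymc kbrvl cba eaor
Hunk 7: at line 1 remove [biirx,anxti] add [wmcu,ztwxo] -> 10 lines: hatyw ektor wmcu ztwxo yjh ybmoj ymc kbrvl cba eaor

Answer: hatyw
ektor
wmcu
ztwxo
yjh
ybmoj
ymc
kbrvl
cba
eaor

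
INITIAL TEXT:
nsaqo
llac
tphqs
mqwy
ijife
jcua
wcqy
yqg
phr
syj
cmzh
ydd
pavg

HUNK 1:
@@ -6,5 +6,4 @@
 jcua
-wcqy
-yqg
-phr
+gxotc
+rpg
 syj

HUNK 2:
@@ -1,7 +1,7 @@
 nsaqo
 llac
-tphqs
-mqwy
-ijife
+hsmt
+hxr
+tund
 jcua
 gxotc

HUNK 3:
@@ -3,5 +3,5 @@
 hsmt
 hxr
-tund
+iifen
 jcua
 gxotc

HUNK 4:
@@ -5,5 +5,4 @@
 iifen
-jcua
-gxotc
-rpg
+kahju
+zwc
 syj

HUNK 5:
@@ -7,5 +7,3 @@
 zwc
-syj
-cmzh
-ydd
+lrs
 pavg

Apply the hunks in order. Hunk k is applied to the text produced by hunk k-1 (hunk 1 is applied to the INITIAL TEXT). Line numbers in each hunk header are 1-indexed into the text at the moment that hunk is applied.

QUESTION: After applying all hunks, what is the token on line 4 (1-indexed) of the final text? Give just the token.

Answer: hxr

Derivation:
Hunk 1: at line 6 remove [wcqy,yqg,phr] add [gxotc,rpg] -> 12 lines: nsaqo llac tphqs mqwy ijife jcua gxotc rpg syj cmzh ydd pavg
Hunk 2: at line 1 remove [tphqs,mqwy,ijife] add [hsmt,hxr,tund] -> 12 lines: nsaqo llac hsmt hxr tund jcua gxotc rpg syj cmzh ydd pavg
Hunk 3: at line 3 remove [tund] add [iifen] -> 12 lines: nsaqo llac hsmt hxr iifen jcua gxotc rpg syj cmzh ydd pavg
Hunk 4: at line 5 remove [jcua,gxotc,rpg] add [kahju,zwc] -> 11 lines: nsaqo llac hsmt hxr iifen kahju zwc syj cmzh ydd pavg
Hunk 5: at line 7 remove [syj,cmzh,ydd] add [lrs] -> 9 lines: nsaqo llac hsmt hxr iifen kahju zwc lrs pavg
Final line 4: hxr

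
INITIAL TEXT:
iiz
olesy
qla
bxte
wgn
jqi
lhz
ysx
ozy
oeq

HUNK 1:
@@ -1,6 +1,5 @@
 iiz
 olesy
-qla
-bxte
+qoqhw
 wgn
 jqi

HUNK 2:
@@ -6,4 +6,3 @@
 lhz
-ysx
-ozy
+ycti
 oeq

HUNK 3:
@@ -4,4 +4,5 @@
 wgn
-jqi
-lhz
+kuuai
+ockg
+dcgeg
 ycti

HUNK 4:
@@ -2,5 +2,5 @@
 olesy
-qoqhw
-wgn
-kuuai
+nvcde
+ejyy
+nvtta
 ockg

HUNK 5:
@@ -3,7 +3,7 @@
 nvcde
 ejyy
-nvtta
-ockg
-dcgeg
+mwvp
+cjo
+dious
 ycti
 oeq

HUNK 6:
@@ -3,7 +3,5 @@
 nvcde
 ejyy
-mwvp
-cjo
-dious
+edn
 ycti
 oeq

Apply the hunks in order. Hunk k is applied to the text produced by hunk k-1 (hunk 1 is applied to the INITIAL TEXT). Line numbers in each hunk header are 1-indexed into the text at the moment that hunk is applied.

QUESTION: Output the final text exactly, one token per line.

Hunk 1: at line 1 remove [qla,bxte] add [qoqhw] -> 9 lines: iiz olesy qoqhw wgn jqi lhz ysx ozy oeq
Hunk 2: at line 6 remove [ysx,ozy] add [ycti] -> 8 lines: iiz olesy qoqhw wgn jqi lhz ycti oeq
Hunk 3: at line 4 remove [jqi,lhz] add [kuuai,ockg,dcgeg] -> 9 lines: iiz olesy qoqhw wgn kuuai ockg dcgeg ycti oeq
Hunk 4: at line 2 remove [qoqhw,wgn,kuuai] add [nvcde,ejyy,nvtta] -> 9 lines: iiz olesy nvcde ejyy nvtta ockg dcgeg ycti oeq
Hunk 5: at line 3 remove [nvtta,ockg,dcgeg] add [mwvp,cjo,dious] -> 9 lines: iiz olesy nvcde ejyy mwvp cjo dious ycti oeq
Hunk 6: at line 3 remove [mwvp,cjo,dious] add [edn] -> 7 lines: iiz olesy nvcde ejyy edn ycti oeq

Answer: iiz
olesy
nvcde
ejyy
edn
ycti
oeq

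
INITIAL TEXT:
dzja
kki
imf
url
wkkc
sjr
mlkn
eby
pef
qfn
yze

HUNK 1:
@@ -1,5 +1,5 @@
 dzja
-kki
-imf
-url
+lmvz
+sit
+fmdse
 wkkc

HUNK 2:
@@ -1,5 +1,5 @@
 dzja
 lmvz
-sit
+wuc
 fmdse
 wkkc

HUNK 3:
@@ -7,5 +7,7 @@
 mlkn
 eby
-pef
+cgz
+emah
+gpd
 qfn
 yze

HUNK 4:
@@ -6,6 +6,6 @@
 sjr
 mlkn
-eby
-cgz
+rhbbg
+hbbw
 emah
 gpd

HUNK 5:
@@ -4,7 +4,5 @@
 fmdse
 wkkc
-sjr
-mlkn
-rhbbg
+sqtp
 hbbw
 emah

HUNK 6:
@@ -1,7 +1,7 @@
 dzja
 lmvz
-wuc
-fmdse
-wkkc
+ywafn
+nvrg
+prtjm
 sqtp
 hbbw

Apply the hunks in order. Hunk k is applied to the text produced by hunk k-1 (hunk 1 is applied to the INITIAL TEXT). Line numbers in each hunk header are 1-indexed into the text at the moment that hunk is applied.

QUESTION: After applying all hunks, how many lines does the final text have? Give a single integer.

Hunk 1: at line 1 remove [kki,imf,url] add [lmvz,sit,fmdse] -> 11 lines: dzja lmvz sit fmdse wkkc sjr mlkn eby pef qfn yze
Hunk 2: at line 1 remove [sit] add [wuc] -> 11 lines: dzja lmvz wuc fmdse wkkc sjr mlkn eby pef qfn yze
Hunk 3: at line 7 remove [pef] add [cgz,emah,gpd] -> 13 lines: dzja lmvz wuc fmdse wkkc sjr mlkn eby cgz emah gpd qfn yze
Hunk 4: at line 6 remove [eby,cgz] add [rhbbg,hbbw] -> 13 lines: dzja lmvz wuc fmdse wkkc sjr mlkn rhbbg hbbw emah gpd qfn yze
Hunk 5: at line 4 remove [sjr,mlkn,rhbbg] add [sqtp] -> 11 lines: dzja lmvz wuc fmdse wkkc sqtp hbbw emah gpd qfn yze
Hunk 6: at line 1 remove [wuc,fmdse,wkkc] add [ywafn,nvrg,prtjm] -> 11 lines: dzja lmvz ywafn nvrg prtjm sqtp hbbw emah gpd qfn yze
Final line count: 11

Answer: 11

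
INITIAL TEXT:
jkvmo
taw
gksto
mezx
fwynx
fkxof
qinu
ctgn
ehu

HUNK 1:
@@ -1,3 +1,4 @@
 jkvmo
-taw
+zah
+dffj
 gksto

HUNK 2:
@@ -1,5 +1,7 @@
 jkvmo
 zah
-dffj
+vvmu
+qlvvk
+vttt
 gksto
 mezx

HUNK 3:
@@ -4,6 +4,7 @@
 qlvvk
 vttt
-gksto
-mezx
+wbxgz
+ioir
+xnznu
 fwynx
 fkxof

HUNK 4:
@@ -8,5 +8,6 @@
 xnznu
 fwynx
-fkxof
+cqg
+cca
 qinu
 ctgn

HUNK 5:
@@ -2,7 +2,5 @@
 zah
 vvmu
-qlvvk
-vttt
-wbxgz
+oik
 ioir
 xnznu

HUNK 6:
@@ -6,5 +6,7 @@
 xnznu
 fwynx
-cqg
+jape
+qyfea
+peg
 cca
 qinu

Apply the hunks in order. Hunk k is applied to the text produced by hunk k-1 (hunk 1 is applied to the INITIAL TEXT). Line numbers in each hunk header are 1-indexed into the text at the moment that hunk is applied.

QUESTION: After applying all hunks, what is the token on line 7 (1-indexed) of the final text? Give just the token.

Hunk 1: at line 1 remove [taw] add [zah,dffj] -> 10 lines: jkvmo zah dffj gksto mezx fwynx fkxof qinu ctgn ehu
Hunk 2: at line 1 remove [dffj] add [vvmu,qlvvk,vttt] -> 12 lines: jkvmo zah vvmu qlvvk vttt gksto mezx fwynx fkxof qinu ctgn ehu
Hunk 3: at line 4 remove [gksto,mezx] add [wbxgz,ioir,xnznu] -> 13 lines: jkvmo zah vvmu qlvvk vttt wbxgz ioir xnznu fwynx fkxof qinu ctgn ehu
Hunk 4: at line 8 remove [fkxof] add [cqg,cca] -> 14 lines: jkvmo zah vvmu qlvvk vttt wbxgz ioir xnznu fwynx cqg cca qinu ctgn ehu
Hunk 5: at line 2 remove [qlvvk,vttt,wbxgz] add [oik] -> 12 lines: jkvmo zah vvmu oik ioir xnznu fwynx cqg cca qinu ctgn ehu
Hunk 6: at line 6 remove [cqg] add [jape,qyfea,peg] -> 14 lines: jkvmo zah vvmu oik ioir xnznu fwynx jape qyfea peg cca qinu ctgn ehu
Final line 7: fwynx

Answer: fwynx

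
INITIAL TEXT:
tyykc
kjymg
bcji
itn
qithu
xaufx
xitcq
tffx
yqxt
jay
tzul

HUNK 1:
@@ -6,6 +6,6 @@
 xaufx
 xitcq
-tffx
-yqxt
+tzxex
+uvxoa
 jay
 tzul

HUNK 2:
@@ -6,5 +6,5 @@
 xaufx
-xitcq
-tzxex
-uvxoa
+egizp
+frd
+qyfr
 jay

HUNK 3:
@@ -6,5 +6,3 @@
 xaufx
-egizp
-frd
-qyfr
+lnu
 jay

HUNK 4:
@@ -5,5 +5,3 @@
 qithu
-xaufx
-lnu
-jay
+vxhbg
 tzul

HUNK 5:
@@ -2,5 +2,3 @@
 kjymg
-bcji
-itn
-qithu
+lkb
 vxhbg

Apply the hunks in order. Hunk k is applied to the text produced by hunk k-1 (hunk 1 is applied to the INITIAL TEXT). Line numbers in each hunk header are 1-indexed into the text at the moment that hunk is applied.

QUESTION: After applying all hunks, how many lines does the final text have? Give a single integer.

Answer: 5

Derivation:
Hunk 1: at line 6 remove [tffx,yqxt] add [tzxex,uvxoa] -> 11 lines: tyykc kjymg bcji itn qithu xaufx xitcq tzxex uvxoa jay tzul
Hunk 2: at line 6 remove [xitcq,tzxex,uvxoa] add [egizp,frd,qyfr] -> 11 lines: tyykc kjymg bcji itn qithu xaufx egizp frd qyfr jay tzul
Hunk 3: at line 6 remove [egizp,frd,qyfr] add [lnu] -> 9 lines: tyykc kjymg bcji itn qithu xaufx lnu jay tzul
Hunk 4: at line 5 remove [xaufx,lnu,jay] add [vxhbg] -> 7 lines: tyykc kjymg bcji itn qithu vxhbg tzul
Hunk 5: at line 2 remove [bcji,itn,qithu] add [lkb] -> 5 lines: tyykc kjymg lkb vxhbg tzul
Final line count: 5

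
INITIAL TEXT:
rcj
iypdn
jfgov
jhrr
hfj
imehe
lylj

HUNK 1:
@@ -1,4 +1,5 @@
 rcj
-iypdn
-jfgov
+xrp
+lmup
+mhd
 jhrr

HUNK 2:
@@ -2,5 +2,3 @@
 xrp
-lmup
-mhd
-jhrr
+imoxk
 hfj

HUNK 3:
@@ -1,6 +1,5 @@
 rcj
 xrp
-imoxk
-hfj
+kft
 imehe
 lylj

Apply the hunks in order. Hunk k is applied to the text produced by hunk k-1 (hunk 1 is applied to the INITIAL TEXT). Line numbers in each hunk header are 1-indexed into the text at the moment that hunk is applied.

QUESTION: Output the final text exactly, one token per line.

Hunk 1: at line 1 remove [iypdn,jfgov] add [xrp,lmup,mhd] -> 8 lines: rcj xrp lmup mhd jhrr hfj imehe lylj
Hunk 2: at line 2 remove [lmup,mhd,jhrr] add [imoxk] -> 6 lines: rcj xrp imoxk hfj imehe lylj
Hunk 3: at line 1 remove [imoxk,hfj] add [kft] -> 5 lines: rcj xrp kft imehe lylj

Answer: rcj
xrp
kft
imehe
lylj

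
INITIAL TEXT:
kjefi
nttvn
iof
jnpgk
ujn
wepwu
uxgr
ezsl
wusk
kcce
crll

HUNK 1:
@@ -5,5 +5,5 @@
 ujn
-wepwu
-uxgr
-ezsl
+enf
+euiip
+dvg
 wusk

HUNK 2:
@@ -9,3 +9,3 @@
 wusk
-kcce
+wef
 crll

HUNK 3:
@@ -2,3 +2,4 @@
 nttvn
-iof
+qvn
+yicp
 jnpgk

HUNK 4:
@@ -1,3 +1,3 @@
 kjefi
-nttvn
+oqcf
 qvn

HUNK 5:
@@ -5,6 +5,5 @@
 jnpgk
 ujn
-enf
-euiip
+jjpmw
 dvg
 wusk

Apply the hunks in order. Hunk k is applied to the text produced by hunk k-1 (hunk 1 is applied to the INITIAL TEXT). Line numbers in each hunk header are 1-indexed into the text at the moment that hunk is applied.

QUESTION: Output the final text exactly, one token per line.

Answer: kjefi
oqcf
qvn
yicp
jnpgk
ujn
jjpmw
dvg
wusk
wef
crll

Derivation:
Hunk 1: at line 5 remove [wepwu,uxgr,ezsl] add [enf,euiip,dvg] -> 11 lines: kjefi nttvn iof jnpgk ujn enf euiip dvg wusk kcce crll
Hunk 2: at line 9 remove [kcce] add [wef] -> 11 lines: kjefi nttvn iof jnpgk ujn enf euiip dvg wusk wef crll
Hunk 3: at line 2 remove [iof] add [qvn,yicp] -> 12 lines: kjefi nttvn qvn yicp jnpgk ujn enf euiip dvg wusk wef crll
Hunk 4: at line 1 remove [nttvn] add [oqcf] -> 12 lines: kjefi oqcf qvn yicp jnpgk ujn enf euiip dvg wusk wef crll
Hunk 5: at line 5 remove [enf,euiip] add [jjpmw] -> 11 lines: kjefi oqcf qvn yicp jnpgk ujn jjpmw dvg wusk wef crll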